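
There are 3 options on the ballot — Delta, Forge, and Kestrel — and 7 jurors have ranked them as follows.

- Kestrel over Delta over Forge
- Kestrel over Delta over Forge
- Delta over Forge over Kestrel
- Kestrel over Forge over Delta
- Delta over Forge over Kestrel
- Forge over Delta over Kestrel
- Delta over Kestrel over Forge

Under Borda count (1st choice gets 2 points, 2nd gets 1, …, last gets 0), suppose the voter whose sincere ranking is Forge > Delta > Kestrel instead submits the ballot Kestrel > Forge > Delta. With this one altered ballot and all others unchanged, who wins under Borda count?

Borda totals with the altered ballot: Delta 8, Forge 4, Kestrel 9.
The switch changes the winner from Delta to Kestrel.

Kestrel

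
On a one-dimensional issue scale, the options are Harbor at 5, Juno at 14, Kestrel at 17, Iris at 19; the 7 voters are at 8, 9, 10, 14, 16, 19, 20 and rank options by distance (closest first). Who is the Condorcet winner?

Juno

With single-peaked preferences on a line, the Condorcet winner is the candidate closest to the median voter.
The median voter (position 14) is closest to Juno at 14.
Check: Juno vs Harbor — voters closer to Juno: 5 of 7.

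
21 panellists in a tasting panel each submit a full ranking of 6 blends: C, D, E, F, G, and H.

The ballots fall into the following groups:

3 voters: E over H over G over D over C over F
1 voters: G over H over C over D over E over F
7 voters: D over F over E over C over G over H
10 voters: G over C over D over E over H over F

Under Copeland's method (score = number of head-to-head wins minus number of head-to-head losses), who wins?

G

Pairwise results:
  C vs D: C wins 11–10.
  C vs E: C wins 11–10.
  C vs F: C wins 14–7.
  C vs G: G wins 14–7.
  C vs H: C wins 17–4.
  D vs E: D wins 18–3.
  D vs F: D wins 21–0.
  D vs G: G wins 14–7.
  D vs H: D wins 17–4.
  E vs F: E wins 14–7.
  E vs G: G wins 11–10.
  E vs H: E wins 20–1.
  F vs G: G wins 14–7.
  F vs H: H wins 14–7.
  G vs H: G wins 18–3.
Copeland scores (wins − losses):
  C: 4 − 1 = 3
  D: 3 − 2 = 1
  E: 2 − 3 = -1
  F: 0 − 5 = -5
  G: 5 − 0 = 5
  H: 1 − 4 = -3
G has the best Copeland score.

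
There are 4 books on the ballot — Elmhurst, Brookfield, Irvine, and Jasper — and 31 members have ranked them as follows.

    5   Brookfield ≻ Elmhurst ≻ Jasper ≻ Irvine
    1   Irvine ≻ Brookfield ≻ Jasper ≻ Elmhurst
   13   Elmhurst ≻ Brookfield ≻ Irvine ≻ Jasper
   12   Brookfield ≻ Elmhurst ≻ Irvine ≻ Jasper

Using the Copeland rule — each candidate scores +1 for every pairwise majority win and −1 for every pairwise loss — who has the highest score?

Pairwise results:
  Elmhurst vs Brookfield: Brookfield wins 18–13.
  Elmhurst vs Irvine: Elmhurst wins 30–1.
  Elmhurst vs Jasper: Elmhurst wins 30–1.
  Brookfield vs Irvine: Brookfield wins 30–1.
  Brookfield vs Jasper: Brookfield wins 31–0.
  Irvine vs Jasper: Irvine wins 26–5.
Copeland scores (wins − losses):
  Elmhurst: 2 − 1 = 1
  Brookfield: 3 − 0 = 3
  Irvine: 1 − 2 = -1
  Jasper: 0 − 3 = -3
Brookfield has the best Copeland score.

Brookfield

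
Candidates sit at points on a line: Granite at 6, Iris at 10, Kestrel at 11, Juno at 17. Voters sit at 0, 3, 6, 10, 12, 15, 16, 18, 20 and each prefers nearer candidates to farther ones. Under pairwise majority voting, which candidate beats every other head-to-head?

Kestrel

With single-peaked preferences on a line, the Condorcet winner is the candidate closest to the median voter.
The median voter (position 12) is closest to Kestrel at 11.
Check: Kestrel vs Granite — voters closer to Kestrel: 6 of 9.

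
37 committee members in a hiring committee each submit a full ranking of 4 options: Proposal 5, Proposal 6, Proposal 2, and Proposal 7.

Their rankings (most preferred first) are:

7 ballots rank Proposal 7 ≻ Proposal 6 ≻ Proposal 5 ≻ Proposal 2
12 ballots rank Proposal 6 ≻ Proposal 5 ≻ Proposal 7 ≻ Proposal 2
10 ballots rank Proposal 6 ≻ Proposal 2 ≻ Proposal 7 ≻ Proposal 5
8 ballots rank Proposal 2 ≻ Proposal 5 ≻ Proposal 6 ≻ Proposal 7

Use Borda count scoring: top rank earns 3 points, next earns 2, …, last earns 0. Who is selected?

Borda scores:
  Proposal 5: 7·1 + 12·2 + 10·0 + 8·2 = 47
  Proposal 6: 7·2 + 12·3 + 10·3 + 8·1 = 88
  Proposal 2: 7·0 + 12·0 + 10·2 + 8·3 = 44
  Proposal 7: 7·3 + 12·1 + 10·1 + 8·0 = 43
Proposal 6 has the highest total.

Proposal 6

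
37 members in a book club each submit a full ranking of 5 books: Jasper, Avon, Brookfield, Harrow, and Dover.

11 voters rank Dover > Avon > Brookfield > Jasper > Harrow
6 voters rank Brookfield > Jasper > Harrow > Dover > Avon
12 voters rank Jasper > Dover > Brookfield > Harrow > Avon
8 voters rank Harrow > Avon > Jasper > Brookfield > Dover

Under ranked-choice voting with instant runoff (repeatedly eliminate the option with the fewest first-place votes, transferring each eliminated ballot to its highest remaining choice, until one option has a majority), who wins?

Jasper

Round 1: Jasper 12, Dover 11, Harrow 8, Brookfield 6, Avon 0. Avon has the fewest and is eliminated.
Round 2: Jasper 12, Dover 11, Harrow 8, Brookfield 6. Brookfield has the fewest and is eliminated.
Round 3: Jasper 18, Dover 11, Harrow 8. Harrow has the fewest and is eliminated.
Round 4: Jasper 26, Dover 11. Jasper has a majority.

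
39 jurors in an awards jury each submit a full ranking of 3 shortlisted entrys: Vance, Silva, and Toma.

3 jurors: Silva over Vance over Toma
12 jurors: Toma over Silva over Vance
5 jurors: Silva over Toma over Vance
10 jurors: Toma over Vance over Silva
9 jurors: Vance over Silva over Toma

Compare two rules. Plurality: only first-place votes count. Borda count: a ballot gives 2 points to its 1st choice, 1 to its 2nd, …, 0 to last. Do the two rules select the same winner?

Yes

Plurality first-place counts: Vance 9, Silva 8, Toma 22 → Toma.
Borda totals: Vance 31, Silva 37, Toma 49 → Toma.
The two rules agree on Toma.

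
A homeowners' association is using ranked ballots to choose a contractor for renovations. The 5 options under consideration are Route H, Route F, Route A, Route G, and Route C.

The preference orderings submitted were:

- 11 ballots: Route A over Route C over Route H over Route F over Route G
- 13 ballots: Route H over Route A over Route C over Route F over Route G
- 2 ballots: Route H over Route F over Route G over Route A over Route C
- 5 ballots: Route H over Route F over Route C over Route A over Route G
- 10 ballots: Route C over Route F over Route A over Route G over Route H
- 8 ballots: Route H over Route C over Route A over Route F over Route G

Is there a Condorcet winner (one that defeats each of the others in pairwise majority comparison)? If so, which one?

Head-to-head results (49 voters total):
Route H vs Route F: Route H wins 39–10.
Route H vs Route A: Route H wins 28–21.
Route H vs Route G: Route H wins 39–10.
Route H vs Route C: Route H wins 28–21.
Route F vs Route A: Route A wins 32–17.
Route F vs Route G: Route F wins 49–0.
Route F vs Route C: Route C wins 42–7.
Route A vs Route G: Route A wins 47–2.
Route A vs Route C: Route A wins 26–23.
Route G vs Route C: Route C wins 47–2.
Route H beats each rival — Route F (39–10), Route A (28–21), Route G (39–10), Route C (28–21) — so Route H is the Condorcet winner.

Route H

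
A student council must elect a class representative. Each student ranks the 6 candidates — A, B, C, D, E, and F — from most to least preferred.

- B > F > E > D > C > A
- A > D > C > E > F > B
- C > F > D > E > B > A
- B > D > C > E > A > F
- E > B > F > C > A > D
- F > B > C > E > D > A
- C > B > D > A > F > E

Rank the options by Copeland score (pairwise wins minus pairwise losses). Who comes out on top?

Pairwise results:
  A vs B: B wins 6–1.
  A vs C: C wins 6–1.
  A vs D: D wins 5–2.
  A vs E: E wins 5–2.
  A vs F: F wins 4–3.
  B vs C: B wins 4–3.
  B vs D: B wins 5–2.
  B vs E: B wins 4–3.
  B vs F: B wins 4–3.
  C vs D: C wins 4–3.
  C vs E: C wins 5–2.
  C vs F: C wins 4–3.
  D vs E: D wins 4–3.
  D vs F: F wins 4–3.
  E vs F: F wins 4–3.
Copeland scores (wins − losses):
  A: 0 − 5 = -5
  B: 5 − 0 = 5
  C: 4 − 1 = 3
  D: 2 − 3 = -1
  E: 1 − 4 = -3
  F: 3 − 2 = 1
B has the best Copeland score.

B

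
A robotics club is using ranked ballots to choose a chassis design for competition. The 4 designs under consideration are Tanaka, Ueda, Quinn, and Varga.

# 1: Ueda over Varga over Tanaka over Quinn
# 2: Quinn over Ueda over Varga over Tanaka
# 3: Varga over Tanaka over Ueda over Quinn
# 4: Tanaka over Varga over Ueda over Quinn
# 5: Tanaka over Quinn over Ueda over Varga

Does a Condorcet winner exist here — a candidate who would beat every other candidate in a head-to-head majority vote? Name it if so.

Head-to-head results (5 voters total):
Tanaka vs Ueda: Tanaka wins 3–2.
Tanaka vs Quinn: Tanaka wins 4–1.
Tanaka vs Varga: Varga wins 3–2.
Ueda vs Quinn: Ueda wins 3–2.
Ueda vs Varga: Ueda wins 3–2.
Quinn vs Varga: Varga wins 3–2.
No candidate beats all others: Tanaka beats Ueda beats Varga beats Tanaka, a majority cycle.

No Condorcet winner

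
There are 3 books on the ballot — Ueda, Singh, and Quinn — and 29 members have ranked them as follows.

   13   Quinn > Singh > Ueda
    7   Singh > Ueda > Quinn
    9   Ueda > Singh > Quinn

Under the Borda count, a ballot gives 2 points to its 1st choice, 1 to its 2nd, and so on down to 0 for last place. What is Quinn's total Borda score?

26

Borda scores:
  Ueda: 13·0 + 7·1 + 9·2 = 25
  Singh: 13·1 + 7·2 + 9·1 = 36
  Quinn: 13·2 + 7·0 + 9·0 = 26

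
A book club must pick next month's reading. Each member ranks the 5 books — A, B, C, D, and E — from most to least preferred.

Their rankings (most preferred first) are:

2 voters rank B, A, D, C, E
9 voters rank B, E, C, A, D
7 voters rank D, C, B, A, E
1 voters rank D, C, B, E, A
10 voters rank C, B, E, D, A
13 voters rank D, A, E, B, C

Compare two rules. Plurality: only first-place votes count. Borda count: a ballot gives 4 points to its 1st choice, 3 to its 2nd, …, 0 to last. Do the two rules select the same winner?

Plurality first-place counts: A 0, B 11, C 10, D 21, E 0 → D.
Borda totals: A 61, B 103, C 84, D 98, E 74 → B.
The two rules disagree: plurality picks D, Borda picks B.

No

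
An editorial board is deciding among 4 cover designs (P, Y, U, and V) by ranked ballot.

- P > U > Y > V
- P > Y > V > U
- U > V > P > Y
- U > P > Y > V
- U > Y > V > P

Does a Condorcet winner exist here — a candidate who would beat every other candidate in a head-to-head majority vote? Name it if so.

Head-to-head results (5 voters total):
P vs Y: P wins 4–1.
P vs U: U wins 3–2.
P vs V: P wins 3–2.
Y vs U: U wins 4–1.
Y vs V: Y wins 4–1.
U vs V: U wins 4–1.
U beats each rival — P (3–2), Y (4–1), V (4–1) — so U is the Condorcet winner.

U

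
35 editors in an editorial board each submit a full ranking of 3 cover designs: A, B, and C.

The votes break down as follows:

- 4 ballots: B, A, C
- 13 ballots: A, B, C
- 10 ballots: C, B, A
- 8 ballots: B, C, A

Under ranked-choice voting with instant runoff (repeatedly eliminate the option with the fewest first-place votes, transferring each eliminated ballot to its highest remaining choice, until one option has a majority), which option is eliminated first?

Round 1: A 13, B 12, C 10. C has the fewest and is eliminated.
Round 2: B 22, A 13. B has a majority.

C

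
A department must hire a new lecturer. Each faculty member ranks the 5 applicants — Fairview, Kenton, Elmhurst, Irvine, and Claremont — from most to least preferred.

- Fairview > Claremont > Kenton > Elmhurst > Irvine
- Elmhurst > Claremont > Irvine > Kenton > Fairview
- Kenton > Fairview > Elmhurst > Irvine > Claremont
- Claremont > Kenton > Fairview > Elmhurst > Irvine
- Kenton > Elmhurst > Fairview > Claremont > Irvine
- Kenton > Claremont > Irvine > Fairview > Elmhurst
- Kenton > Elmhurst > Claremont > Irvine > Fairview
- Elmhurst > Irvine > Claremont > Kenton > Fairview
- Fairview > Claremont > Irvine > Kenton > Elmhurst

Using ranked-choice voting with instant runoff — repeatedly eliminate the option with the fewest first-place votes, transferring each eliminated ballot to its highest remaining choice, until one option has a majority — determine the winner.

Round 1: Kenton 4, Fairview 2, Elmhurst 2, Claremont 1, Irvine 0. Irvine has the fewest and is eliminated.
Round 2: Kenton 4, Fairview 2, Elmhurst 2, Claremont 1. Claremont has the fewest and is eliminated.
Round 3: Kenton 5, Fairview 2, Elmhurst 2. Kenton has a majority.

Kenton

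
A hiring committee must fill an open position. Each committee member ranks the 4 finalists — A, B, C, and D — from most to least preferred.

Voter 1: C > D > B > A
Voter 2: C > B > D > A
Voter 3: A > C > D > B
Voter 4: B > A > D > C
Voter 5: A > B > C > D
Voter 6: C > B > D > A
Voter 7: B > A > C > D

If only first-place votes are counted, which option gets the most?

First-place vote totals:
  A: 2
  B: 2
  C: 3
  D: 0
C has the most first-place votes.

C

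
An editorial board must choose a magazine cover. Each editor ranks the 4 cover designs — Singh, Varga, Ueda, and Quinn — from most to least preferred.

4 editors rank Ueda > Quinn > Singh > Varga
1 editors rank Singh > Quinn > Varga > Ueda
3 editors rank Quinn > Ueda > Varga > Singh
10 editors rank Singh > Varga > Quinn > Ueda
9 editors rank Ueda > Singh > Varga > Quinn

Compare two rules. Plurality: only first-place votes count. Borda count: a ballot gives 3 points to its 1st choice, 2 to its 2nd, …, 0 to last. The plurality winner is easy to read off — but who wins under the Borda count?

Singh

Plurality first-place counts: Singh 11, Varga 0, Ueda 13, Quinn 3 → Ueda.
Borda totals: Singh 55, Varga 33, Ueda 45, Quinn 29 → Singh.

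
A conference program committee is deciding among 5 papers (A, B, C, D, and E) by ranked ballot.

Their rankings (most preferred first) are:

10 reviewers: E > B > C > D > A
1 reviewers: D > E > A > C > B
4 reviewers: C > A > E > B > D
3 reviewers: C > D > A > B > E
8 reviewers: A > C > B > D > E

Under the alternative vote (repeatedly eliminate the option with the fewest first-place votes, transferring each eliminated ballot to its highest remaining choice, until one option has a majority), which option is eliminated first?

B

Round 1: E 10, A 8, C 7, D 1, B 0. B has the fewest and is eliminated.
Round 2: E 10, A 8, C 7, D 1. D has the fewest and is eliminated.
Round 3: E 11, A 8, C 7. C has the fewest and is eliminated.
Round 4: A 15, E 11. A has a majority.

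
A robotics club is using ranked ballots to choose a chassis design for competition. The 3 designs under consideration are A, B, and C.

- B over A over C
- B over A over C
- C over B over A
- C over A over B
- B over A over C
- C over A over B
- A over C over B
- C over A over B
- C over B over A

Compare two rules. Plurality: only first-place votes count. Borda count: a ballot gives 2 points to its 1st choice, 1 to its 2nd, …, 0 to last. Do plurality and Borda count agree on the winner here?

Plurality first-place counts: A 1, B 3, C 5 → C.
Borda totals: A 8, B 8, C 11 → C.
The two rules agree on C.

Yes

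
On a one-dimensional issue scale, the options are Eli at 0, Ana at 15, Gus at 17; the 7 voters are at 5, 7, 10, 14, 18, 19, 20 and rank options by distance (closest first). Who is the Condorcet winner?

With single-peaked preferences on a line, the Condorcet winner is the candidate closest to the median voter.
The median voter (position 14) is closest to Ana at 15.
Check: Ana vs Gus — voters closer to Ana: 4 of 7.

Ana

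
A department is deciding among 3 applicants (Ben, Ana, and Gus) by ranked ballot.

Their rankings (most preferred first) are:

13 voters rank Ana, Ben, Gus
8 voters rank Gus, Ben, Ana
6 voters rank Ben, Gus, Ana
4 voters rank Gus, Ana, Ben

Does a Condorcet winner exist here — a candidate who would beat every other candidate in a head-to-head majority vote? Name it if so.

No Condorcet winner

Head-to-head results (31 voters total):
Ben vs Ana: Ana wins 17–14.
Ben vs Gus: Ben wins 19–12.
Ana vs Gus: Gus wins 18–13.
No candidate beats all others: Ben beats Gus beats Ana beats Ben, a majority cycle.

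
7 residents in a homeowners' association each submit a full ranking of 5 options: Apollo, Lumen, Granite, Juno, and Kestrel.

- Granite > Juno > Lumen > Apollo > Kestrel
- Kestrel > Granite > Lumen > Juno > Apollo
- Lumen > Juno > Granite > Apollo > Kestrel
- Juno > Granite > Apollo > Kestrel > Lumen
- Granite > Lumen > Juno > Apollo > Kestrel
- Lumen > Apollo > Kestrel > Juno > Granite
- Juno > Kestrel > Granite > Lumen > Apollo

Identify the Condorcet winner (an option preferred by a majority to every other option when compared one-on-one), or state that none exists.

Head-to-head results (7 voters total):
Apollo vs Lumen: Lumen wins 6–1.
Apollo vs Granite: Granite wins 6–1.
Apollo vs Juno: Juno wins 6–1.
Apollo vs Kestrel: Apollo wins 5–2.
Lumen vs Granite: Granite wins 5–2.
Lumen vs Juno: Lumen wins 4–3.
Lumen vs Kestrel: Lumen wins 4–3.
Granite vs Juno: Juno wins 4–3.
Granite vs Kestrel: Granite wins 4–3.
Juno vs Kestrel: Juno wins 5–2.
No candidate beats all others: Lumen beats Juno beats Granite beats Lumen, a majority cycle.

There is no Condorcet winner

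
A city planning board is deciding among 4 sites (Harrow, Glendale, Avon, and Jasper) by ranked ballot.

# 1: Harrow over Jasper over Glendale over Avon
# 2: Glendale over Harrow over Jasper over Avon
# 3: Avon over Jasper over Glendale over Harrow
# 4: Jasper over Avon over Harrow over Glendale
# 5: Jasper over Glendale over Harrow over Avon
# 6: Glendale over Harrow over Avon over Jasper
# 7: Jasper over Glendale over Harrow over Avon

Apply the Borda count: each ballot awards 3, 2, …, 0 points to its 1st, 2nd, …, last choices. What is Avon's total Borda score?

Borda scores:
  Harrow: 3 + 2 + 0 + 1 + 1 + 2 + 1 = 10
  Glendale: 1 + 3 + 1 + 0 + 2 + 3 + 2 = 12
  Avon: 0 + 0 + 3 + 2 + 0 + 1 + 0 = 6
  Jasper: 2 + 1 + 2 + 3 + 3 + 0 + 3 = 14

6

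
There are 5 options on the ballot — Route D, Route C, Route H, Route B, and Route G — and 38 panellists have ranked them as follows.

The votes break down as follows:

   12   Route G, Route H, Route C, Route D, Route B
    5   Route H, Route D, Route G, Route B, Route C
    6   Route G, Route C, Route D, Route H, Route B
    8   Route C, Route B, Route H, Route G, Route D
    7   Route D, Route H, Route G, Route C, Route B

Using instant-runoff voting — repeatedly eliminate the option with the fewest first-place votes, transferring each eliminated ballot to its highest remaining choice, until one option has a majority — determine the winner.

Route G

Round 1: Route G 18, Route C 8, Route D 7, Route H 5, Route B 0. Route B has the fewest and is eliminated.
Round 2: Route G 18, Route C 8, Route D 7, Route H 5. Route H has the fewest and is eliminated.
Round 3: Route G 18, Route D 12, Route C 8. Route C has the fewest and is eliminated.
Round 4: Route G 26, Route D 12. Route G has a majority.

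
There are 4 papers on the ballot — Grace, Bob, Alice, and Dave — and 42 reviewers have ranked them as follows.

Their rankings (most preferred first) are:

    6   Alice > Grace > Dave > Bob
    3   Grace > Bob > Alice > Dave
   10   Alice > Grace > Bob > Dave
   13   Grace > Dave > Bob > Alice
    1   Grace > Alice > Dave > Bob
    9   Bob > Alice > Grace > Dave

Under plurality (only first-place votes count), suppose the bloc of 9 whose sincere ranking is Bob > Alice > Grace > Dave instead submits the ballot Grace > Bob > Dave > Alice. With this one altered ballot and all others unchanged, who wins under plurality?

Grace

First-place totals with the altered ballot: Grace 26, Bob 0, Alice 16, Dave 0.
The winner is unchanged: still Grace.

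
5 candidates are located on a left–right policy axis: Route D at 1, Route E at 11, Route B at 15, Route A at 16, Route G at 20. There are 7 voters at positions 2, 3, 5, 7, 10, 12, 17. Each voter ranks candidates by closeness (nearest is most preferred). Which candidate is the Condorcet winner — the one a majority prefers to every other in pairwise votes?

Route E

With single-peaked preferences on a line, the Condorcet winner is the candidate closest to the median voter.
The median voter (position 7) is closest to Route E at 11.
Check: Route E vs Route B — voters closer to Route E: 6 of 7.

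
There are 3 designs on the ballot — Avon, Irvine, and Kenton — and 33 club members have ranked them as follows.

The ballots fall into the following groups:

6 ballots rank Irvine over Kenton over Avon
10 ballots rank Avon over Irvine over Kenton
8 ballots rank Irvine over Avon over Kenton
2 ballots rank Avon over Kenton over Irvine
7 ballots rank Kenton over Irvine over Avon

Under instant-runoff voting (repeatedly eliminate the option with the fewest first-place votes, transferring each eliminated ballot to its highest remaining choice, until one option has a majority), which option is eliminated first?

Kenton

Round 1: Irvine 14, Avon 12, Kenton 7. Kenton has the fewest and is eliminated.
Round 2: Irvine 21, Avon 12. Irvine has a majority.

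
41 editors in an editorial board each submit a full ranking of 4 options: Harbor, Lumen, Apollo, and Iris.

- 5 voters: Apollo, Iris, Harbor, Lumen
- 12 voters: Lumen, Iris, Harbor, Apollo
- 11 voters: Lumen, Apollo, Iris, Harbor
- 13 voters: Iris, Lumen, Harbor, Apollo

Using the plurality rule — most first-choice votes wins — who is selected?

First-place vote totals:
  Harbor: 0
  Lumen: 23
  Apollo: 5
  Iris: 13
Lumen has the most first-place votes.

Lumen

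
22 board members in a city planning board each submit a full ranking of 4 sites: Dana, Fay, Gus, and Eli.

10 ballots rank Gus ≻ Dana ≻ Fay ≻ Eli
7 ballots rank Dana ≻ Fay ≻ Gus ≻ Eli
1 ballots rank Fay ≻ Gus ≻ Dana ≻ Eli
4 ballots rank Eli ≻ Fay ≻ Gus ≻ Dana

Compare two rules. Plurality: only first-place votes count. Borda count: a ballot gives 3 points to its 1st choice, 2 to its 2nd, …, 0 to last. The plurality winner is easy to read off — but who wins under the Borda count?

Gus

Plurality first-place counts: Dana 7, Fay 1, Gus 10, Eli 4 → Gus.
Borda totals: Dana 42, Fay 35, Gus 43, Eli 12 → Gus.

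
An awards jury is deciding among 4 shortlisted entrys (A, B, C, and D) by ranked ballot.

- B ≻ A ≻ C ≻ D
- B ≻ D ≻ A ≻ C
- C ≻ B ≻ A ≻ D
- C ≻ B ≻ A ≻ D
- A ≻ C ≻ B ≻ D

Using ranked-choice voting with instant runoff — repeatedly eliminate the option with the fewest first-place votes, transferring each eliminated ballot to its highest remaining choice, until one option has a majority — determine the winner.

C

Round 1: B 2, C 2, A 1, D 0. D has the fewest and is eliminated.
Round 2: B 2, C 2, A 1. A has the fewest and is eliminated.
Round 3: C 3, B 2. C has a majority.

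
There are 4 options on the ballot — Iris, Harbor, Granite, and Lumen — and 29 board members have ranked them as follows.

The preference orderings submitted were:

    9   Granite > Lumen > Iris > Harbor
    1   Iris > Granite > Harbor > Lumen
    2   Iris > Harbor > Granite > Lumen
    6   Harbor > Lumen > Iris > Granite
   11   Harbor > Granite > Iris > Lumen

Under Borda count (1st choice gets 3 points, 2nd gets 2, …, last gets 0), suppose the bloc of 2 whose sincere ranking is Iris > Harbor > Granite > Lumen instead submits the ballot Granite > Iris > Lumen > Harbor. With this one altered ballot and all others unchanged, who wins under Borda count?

Granite

Borda totals with the altered ballot: Iris 33, Harbor 52, Granite 57, Lumen 32.
The switch changes the winner from Harbor to Granite.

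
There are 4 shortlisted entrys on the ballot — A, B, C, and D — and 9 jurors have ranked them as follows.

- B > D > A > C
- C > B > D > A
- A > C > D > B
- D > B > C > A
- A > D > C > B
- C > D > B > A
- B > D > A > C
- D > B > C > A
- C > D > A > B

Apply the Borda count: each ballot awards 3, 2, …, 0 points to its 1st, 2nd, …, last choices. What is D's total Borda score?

Borda scores:
  A: 1 + 0 + 3 + 0 + 3 + 0 + 1 + 0 + 1 = 9
  B: 3 + 2 + 0 + 2 + 0 + 1 + 3 + 2 + 0 = 13
  C: 0 + 3 + 2 + 1 + 1 + 3 + 0 + 1 + 3 = 14
  D: 2 + 1 + 1 + 3 + 2 + 2 + 2 + 3 + 2 = 18

18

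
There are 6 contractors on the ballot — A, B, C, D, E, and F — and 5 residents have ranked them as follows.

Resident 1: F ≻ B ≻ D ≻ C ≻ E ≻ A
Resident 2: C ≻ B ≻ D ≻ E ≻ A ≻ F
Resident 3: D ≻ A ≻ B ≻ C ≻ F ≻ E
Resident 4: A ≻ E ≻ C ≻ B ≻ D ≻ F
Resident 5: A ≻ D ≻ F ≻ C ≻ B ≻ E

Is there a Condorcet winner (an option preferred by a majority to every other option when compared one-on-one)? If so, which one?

Head-to-head results (5 voters total):
A vs B: A wins 3–2.
A vs C: A wins 3–2.
A vs D: D wins 3–2.
A vs E: A wins 3–2.
A vs F: A wins 4–1.
B vs C: C wins 3–2.
B vs D: B wins 3–2.
B vs E: B wins 4–1.
B vs F: B wins 3–2.
C vs D: D wins 3–2.
C vs E: C wins 4–1.
C vs F: C wins 3–2.
D vs E: D wins 4–1.
D vs F: D wins 4–1.
E vs F: F wins 3–2.
No candidate beats all others: A beats B beats D beats A, a majority cycle.

No Condorcet winner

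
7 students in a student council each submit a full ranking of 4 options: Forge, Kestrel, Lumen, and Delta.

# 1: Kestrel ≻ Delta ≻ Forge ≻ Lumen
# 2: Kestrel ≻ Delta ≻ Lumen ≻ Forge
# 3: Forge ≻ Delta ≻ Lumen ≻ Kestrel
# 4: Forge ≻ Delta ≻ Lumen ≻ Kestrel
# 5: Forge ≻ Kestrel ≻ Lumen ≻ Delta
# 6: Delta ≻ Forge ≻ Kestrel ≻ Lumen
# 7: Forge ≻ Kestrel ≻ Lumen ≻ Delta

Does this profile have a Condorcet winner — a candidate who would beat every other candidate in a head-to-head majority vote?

Yes

Head-to-head results (7 voters total):
Forge vs Kestrel: Forge wins 5–2.
Forge vs Lumen: Forge wins 6–1.
Forge vs Delta: Forge wins 4–3.
Kestrel vs Lumen: Kestrel wins 5–2.
Kestrel vs Delta: Kestrel wins 4–3.
Lumen vs Delta: Delta wins 5–2.
Forge beats each rival — Kestrel (5–2), Lumen (6–1), Delta (4–3) — so Forge is the Condorcet winner.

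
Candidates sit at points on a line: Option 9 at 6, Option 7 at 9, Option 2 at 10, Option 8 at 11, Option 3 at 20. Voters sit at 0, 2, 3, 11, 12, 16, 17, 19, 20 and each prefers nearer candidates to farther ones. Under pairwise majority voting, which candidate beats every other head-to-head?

With single-peaked preferences on a line, the Condorcet winner is the candidate closest to the median voter.
The median voter (position 12) is closest to Option 8 at 11.
Check: Option 8 vs Option 9 — voters closer to Option 8: 6 of 9.

Option 8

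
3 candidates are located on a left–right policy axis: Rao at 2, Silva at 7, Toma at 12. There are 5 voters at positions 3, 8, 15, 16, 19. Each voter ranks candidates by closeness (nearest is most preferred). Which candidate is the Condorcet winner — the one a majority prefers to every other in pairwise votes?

Toma

With single-peaked preferences on a line, the Condorcet winner is the candidate closest to the median voter.
The median voter (position 15) is closest to Toma at 12.
Check: Toma vs Silva — voters closer to Toma: 3 of 5.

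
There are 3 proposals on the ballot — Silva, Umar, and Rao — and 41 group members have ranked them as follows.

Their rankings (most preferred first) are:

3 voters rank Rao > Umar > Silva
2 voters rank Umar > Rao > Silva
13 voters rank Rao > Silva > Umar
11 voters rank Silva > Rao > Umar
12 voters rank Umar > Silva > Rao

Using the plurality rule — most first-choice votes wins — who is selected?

Rao

First-place vote totals:
  Silva: 11
  Umar: 14
  Rao: 16
Rao has the most first-place votes.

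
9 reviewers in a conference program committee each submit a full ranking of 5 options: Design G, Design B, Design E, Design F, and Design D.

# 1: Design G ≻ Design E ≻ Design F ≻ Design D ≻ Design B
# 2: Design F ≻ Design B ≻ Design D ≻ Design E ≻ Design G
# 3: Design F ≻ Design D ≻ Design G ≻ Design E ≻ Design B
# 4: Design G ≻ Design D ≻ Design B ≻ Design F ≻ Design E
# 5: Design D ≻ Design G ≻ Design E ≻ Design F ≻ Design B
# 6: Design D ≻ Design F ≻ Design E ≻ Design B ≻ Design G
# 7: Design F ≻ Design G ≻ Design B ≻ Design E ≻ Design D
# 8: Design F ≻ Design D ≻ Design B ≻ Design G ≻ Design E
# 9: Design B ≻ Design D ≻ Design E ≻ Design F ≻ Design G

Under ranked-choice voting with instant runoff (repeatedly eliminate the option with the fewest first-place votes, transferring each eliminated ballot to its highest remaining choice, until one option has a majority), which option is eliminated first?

Round 1: Design F 4, Design G 2, Design D 2, Design B 1, Design E 0. Design E has the fewest and is eliminated.
Round 2: Design F 4, Design G 2, Design D 2, Design B 1. Design B has the fewest and is eliminated.
Round 3: Design F 4, Design D 3, Design G 2. Design G has the fewest and is eliminated.
Round 4: Design F 5, Design D 4. Design F has a majority.

Design E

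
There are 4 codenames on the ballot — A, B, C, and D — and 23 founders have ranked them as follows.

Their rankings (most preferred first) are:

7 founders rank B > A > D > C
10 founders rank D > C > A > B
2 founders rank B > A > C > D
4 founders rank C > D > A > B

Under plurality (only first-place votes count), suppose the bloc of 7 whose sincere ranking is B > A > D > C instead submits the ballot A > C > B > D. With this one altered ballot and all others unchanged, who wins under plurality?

D

First-place totals with the altered ballot: A 7, B 2, C 4, D 10.
The winner is unchanged: still D.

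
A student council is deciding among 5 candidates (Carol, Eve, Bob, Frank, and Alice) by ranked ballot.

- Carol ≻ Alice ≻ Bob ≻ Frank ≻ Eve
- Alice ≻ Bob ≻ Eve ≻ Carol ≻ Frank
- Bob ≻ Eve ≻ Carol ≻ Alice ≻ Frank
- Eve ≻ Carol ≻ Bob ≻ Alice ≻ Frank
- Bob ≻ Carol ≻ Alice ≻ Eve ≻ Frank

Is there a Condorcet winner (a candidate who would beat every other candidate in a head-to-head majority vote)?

Head-to-head results (5 voters total):
Carol vs Eve: Eve wins 3–2.
Carol vs Bob: Bob wins 3–2.
Carol vs Frank: Carol wins 5–0.
Carol vs Alice: Carol wins 4–1.
Eve vs Bob: Bob wins 4–1.
Eve vs Frank: Eve wins 4–1.
Eve vs Alice: Alice wins 3–2.
Bob vs Frank: Bob wins 5–0.
Bob vs Alice: Bob wins 3–2.
Frank vs Alice: Alice wins 5–0.
Bob beats each rival — Carol (3–2), Eve (4–1), Frank (5–0), Alice (3–2) — so Bob is the Condorcet winner.

Yes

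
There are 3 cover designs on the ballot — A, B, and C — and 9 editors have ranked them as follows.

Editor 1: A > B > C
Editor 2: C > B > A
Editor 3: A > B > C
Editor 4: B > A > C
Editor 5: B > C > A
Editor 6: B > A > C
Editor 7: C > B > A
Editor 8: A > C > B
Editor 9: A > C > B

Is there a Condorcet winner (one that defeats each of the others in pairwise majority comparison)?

Yes

Head-to-head results (9 voters total):
A vs B: B wins 5–4.
A vs C: A wins 6–3.
B vs C: B wins 5–4.
B beats each rival — A (5–4), C (5–4) — so B is the Condorcet winner.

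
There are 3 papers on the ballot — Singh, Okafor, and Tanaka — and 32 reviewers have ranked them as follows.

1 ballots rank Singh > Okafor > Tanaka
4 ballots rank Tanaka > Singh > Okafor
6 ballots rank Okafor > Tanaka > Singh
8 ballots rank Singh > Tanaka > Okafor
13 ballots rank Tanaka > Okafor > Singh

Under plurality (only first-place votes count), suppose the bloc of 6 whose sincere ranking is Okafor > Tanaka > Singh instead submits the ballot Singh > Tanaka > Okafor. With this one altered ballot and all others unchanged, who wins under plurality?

First-place totals with the altered ballot: Singh 15, Okafor 0, Tanaka 17.
The winner is unchanged: still Tanaka.

Tanaka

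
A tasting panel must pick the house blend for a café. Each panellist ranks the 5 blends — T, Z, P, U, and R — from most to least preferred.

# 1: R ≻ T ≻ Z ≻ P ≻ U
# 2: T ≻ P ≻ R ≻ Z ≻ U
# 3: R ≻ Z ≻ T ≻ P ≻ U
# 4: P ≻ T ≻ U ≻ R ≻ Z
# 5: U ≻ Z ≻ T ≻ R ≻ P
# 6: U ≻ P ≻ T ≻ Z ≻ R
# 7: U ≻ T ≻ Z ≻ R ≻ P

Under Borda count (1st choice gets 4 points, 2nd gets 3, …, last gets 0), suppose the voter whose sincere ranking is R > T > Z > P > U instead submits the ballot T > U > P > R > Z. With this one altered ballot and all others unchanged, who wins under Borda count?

T

Borda totals with the altered ballot: T 20, Z 10, P 13, U 17, R 10.
The winner is unchanged: still T.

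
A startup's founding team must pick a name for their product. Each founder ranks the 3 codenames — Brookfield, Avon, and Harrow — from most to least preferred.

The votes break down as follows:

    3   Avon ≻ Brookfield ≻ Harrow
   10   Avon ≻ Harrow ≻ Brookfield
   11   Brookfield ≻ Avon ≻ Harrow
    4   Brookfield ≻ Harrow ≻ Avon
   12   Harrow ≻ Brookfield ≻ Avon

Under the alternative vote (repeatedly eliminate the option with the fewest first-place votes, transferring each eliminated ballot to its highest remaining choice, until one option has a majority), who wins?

Round 1: Brookfield 15, Avon 13, Harrow 12. Harrow has the fewest and is eliminated.
Round 2: Brookfield 27, Avon 13. Brookfield has a majority.

Brookfield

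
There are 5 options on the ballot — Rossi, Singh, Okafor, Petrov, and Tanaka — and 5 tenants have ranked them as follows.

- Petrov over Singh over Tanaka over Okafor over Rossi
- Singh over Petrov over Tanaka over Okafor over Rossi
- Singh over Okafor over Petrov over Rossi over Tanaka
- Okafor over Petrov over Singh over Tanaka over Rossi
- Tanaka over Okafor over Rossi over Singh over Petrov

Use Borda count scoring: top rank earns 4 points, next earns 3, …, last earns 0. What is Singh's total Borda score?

Borda scores:
  Rossi: 0 + 0 + 1 + 0 + 2 = 3
  Singh: 3 + 4 + 4 + 2 + 1 = 14
  Okafor: 1 + 1 + 3 + 4 + 3 = 12
  Petrov: 4 + 3 + 2 + 3 + 0 = 12
  Tanaka: 2 + 2 + 0 + 1 + 4 = 9

14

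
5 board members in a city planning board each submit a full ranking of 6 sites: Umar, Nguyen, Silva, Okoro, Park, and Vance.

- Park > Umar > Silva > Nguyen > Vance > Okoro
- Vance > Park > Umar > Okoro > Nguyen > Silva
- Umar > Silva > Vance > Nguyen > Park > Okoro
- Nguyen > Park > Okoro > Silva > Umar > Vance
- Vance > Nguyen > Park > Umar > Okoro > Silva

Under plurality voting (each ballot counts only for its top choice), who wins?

First-place vote totals:
  Umar: 1
  Nguyen: 1
  Silva: 0
  Okoro: 0
  Park: 1
  Vance: 2
Vance has the most first-place votes.

Vance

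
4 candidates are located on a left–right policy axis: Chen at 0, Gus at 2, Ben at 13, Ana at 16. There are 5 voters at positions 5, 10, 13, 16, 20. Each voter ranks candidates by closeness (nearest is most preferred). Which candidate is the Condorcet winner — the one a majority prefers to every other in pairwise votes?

Ben

With single-peaked preferences on a line, the Condorcet winner is the candidate closest to the median voter.
The median voter (position 13) is closest to Ben at 13.
Check: Ben vs Gus — voters closer to Ben: 4 of 5.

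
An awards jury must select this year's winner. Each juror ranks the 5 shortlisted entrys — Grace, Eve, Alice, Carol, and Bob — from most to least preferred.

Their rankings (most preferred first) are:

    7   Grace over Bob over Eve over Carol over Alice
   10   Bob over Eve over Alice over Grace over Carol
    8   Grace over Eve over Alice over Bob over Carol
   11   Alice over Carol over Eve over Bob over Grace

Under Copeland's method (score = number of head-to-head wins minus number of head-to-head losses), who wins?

Pairwise results:
  Grace vs Eve: Eve wins 21–15.
  Grace vs Alice: Alice wins 21–15.
  Grace vs Carol: Grace wins 25–11.
  Grace vs Bob: Bob wins 21–15.
  Eve vs Alice: Eve wins 25–11.
  Eve vs Carol: Eve wins 25–11.
  Eve vs Bob: Eve wins 19–17.
  Alice vs Carol: Alice wins 29–7.
  Alice vs Bob: Alice wins 19–17.
  Carol vs Bob: Bob wins 25–11.
Copeland scores (wins − losses):
  Grace: 1 − 3 = -2
  Eve: 4 − 0 = 4
  Alice: 3 − 1 = 2
  Carol: 0 − 4 = -4
  Bob: 2 − 2 = 0
Eve has the best Copeland score.

Eve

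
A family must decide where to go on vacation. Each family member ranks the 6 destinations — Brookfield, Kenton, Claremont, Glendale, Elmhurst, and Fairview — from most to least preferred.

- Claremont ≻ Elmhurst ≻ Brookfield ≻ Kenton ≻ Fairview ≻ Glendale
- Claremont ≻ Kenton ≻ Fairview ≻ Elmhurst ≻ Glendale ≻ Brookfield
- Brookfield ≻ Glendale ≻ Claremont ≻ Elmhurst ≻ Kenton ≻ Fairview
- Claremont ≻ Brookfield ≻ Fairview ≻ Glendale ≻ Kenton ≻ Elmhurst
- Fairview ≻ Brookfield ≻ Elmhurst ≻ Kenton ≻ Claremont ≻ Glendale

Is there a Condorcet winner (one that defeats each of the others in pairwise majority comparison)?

Head-to-head results (5 voters total):
Brookfield vs Kenton: Brookfield wins 4–1.
Brookfield vs Claremont: Claremont wins 3–2.
Brookfield vs Glendale: Brookfield wins 4–1.
Brookfield vs Elmhurst: Brookfield wins 3–2.
Brookfield vs Fairview: Brookfield wins 3–2.
Kenton vs Claremont: Claremont wins 4–1.
Kenton vs Glendale: Kenton wins 3–2.
Kenton vs Elmhurst: Elmhurst wins 3–2.
Kenton vs Fairview: Kenton wins 3–2.
Claremont vs Glendale: Claremont wins 4–1.
Claremont vs Elmhurst: Claremont wins 4–1.
Claremont vs Fairview: Claremont wins 4–1.
Glendale vs Elmhurst: Elmhurst wins 3–2.
Glendale vs Fairview: Fairview wins 4–1.
Elmhurst vs Fairview: Fairview wins 3–2.
Claremont beats each rival — Brookfield (3–2), Kenton (4–1), Glendale (4–1), Elmhurst (4–1), Fairview (4–1) — so Claremont is the Condorcet winner.

Yes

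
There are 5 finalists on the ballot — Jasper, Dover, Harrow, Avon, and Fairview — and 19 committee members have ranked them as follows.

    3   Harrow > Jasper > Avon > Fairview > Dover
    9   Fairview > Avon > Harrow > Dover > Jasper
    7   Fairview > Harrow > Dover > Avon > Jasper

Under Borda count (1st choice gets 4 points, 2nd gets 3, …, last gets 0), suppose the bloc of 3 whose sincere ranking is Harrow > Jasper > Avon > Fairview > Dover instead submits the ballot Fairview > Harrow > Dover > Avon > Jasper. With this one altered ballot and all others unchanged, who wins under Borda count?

Fairview

Borda totals with the altered ballot: Jasper 0, Dover 29, Harrow 48, Avon 37, Fairview 76.
The winner is unchanged: still Fairview.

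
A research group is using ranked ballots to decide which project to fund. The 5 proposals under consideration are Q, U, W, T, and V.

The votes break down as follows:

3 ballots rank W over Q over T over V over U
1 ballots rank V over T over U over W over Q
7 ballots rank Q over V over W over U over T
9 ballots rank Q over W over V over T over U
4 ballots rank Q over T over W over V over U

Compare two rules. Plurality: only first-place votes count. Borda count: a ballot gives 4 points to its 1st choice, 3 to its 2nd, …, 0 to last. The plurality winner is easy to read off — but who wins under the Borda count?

Q

Plurality first-place counts: Q 20, U 0, W 3, T 0, V 1 → Q.
Borda totals: Q 89, U 9, W 62, T 30, V 50 → Q.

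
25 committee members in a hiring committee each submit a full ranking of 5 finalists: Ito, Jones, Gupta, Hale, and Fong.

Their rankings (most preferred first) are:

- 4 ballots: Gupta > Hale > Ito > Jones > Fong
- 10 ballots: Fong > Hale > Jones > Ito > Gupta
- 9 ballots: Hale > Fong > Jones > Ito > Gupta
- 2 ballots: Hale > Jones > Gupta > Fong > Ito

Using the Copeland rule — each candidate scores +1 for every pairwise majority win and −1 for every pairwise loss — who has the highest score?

Pairwise results:
  Ito vs Jones: Jones wins 21–4.
  Ito vs Gupta: Ito wins 19–6.
  Ito vs Hale: Hale wins 25–0.
  Ito vs Fong: Fong wins 21–4.
  Jones vs Gupta: Jones wins 21–4.
  Jones vs Hale: Hale wins 25–0.
  Jones vs Fong: Fong wins 19–6.
  Gupta vs Hale: Hale wins 21–4.
  Gupta vs Fong: Fong wins 19–6.
  Hale vs Fong: Hale wins 15–10.
Copeland scores (wins − losses):
  Ito: 1 − 3 = -2
  Jones: 2 − 2 = 0
  Gupta: 0 − 4 = -4
  Hale: 4 − 0 = 4
  Fong: 3 − 1 = 2
Hale has the best Copeland score.

Hale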